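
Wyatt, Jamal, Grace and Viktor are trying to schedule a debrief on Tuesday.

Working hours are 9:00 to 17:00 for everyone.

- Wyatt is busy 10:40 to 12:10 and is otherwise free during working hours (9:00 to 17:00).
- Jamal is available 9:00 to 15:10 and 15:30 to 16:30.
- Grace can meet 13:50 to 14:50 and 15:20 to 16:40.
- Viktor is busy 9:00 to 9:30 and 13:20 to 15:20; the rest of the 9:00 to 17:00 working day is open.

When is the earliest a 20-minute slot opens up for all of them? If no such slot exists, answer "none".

15:30

Wyatt free within 09:00–17:00: 09:00–10:40, 12:10–17:00.
Viktor free within 09:00–17:00: 09:30–13:20, 15:20–17:00.
Wyatt ∩ Jamal: 09:00–10:40, 12:10–15:10, 15:30–16:30.
Wyatt ∩ Jamal ∩ Grace: 13:50–14:50, 15:30–16:30.
Wyatt ∩ Jamal ∩ Grace ∩ Viktor: 15:30–16:30.
Windows ≥ 20 min: 15:30–16:30.
Earliest such window starts at 15:30.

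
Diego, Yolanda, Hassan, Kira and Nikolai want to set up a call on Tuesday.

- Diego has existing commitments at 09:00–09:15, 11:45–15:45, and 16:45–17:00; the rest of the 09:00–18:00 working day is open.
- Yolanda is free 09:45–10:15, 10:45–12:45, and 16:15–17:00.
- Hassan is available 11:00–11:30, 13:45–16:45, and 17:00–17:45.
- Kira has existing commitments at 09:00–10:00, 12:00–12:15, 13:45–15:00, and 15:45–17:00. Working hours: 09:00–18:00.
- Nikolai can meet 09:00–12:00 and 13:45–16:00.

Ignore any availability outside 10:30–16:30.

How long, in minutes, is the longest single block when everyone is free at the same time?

Diego free within 09:00–18:00: 09:15–11:45, 15:45–16:45, 17:00–18:00.
Kira free within 09:00–18:00: 10:00–12:00, 12:15–13:45, 15:00–15:45, 17:00–18:00.
Diego ∩ Yolanda: 09:45–10:15, 10:45–11:45, 16:15–16:45.
Diego ∩ Yolanda ∩ Hassan: 11:00–11:30, 16:15–16:45.
Diego ∩ Yolanda ∩ Hassan ∩ Kira: 11:00–11:30.
Diego ∩ Yolanda ∩ Hassan ∩ Kira ∩ Nikolai: 11:00–11:30.
Restricted to 10:30–16:30: 11:00–11:30.
Single common window of 30 minutes.

30 minutes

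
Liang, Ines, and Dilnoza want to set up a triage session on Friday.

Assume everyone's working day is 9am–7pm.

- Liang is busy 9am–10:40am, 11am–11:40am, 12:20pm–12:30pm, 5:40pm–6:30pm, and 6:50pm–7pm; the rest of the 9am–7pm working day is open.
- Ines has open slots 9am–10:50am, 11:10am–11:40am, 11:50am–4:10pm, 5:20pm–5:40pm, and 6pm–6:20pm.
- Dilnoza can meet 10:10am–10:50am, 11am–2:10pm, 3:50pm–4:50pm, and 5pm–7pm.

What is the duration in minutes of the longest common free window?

100 minutes

Liang free within 09:00–19:00: 10:40–11:00, 11:40–12:20, 12:30–17:40, 18:30–18:50.
Liang ∩ Ines: 10:40–10:50, 11:50–12:20, 12:30–16:10, 17:20–17:40.
Liang ∩ Ines ∩ Dilnoza: 10:40–10:50, 11:50–12:20, 12:30–14:10, 15:50–16:10, 17:20–17:40.
Common window lengths: 10, 30, 100, 20, 20 min; longest is 100.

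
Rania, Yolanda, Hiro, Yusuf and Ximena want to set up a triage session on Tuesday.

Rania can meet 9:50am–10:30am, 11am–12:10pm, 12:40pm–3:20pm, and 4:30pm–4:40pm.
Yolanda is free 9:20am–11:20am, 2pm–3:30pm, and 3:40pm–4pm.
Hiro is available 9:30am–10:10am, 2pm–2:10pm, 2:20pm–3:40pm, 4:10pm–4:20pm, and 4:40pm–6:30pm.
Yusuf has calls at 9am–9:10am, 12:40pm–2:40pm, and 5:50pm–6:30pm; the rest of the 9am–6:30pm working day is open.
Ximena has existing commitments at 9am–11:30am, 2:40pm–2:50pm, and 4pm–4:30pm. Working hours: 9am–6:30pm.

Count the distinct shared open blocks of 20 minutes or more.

1

Yusuf free within 09:00–18:30: 09:10–12:40, 14:40–17:50.
Ximena free within 09:00–18:30: 11:30–14:40, 14:50–16:00, 16:30–18:30.
Rania ∩ Yolanda: 09:50–10:30, 11:00–11:20, 14:00–15:20.
Rania ∩ Yolanda ∩ Hiro: 09:50–10:10, 14:00–14:10, 14:20–15:20.
Rania ∩ Yolanda ∩ Hiro ∩ Yusuf: 09:50–10:10, 14:40–15:20.
Rania ∩ Yolanda ∩ Hiro ∩ Yusuf ∩ Ximena: 14:50–15:20.
Windows ≥ 20 min: 14:50–15:20.
That's 1 window.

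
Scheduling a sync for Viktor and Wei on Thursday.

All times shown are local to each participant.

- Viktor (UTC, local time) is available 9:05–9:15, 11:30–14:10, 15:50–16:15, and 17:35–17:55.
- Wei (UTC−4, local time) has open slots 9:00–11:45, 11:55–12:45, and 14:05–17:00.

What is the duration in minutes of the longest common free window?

Viktor → UTC: 09:05–09:15, 11:30–14:10, 15:50–16:15, 17:35–17:55.
Wei → UTC: 13:00–15:45, 15:55–16:45, 18:05–21:00.
Viktor ∩ Wei: 13:00–14:10, 15:55–16:15.
Common window lengths: 70, 20 min; longest is 70.

70 minutes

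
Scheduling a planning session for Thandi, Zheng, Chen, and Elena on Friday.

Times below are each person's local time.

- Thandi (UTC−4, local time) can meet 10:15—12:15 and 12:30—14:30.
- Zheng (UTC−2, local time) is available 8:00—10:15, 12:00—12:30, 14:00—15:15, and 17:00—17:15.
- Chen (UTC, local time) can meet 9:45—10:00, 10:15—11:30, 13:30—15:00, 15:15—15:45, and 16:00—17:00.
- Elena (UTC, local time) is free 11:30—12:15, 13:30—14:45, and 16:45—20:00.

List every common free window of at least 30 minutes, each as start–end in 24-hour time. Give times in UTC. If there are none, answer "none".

Thandi → UTC: 14:15–16:15, 16:30–18:30.
Zheng → UTC: 10:00–12:15, 14:00–14:30, 16:00–17:15, 19:00–19:15.
Chen → UTC: 09:45–10:00, 10:15–11:30, 13:30–15:00, 15:15–15:45, 16:00–17:00.
Elena → UTC: 11:30–12:15, 13:30–14:45, 16:45–20:00.
Thandi ∩ Zheng: 14:15–14:30, 16:00–16:15, 16:30–17:15.
Thandi ∩ Zheng ∩ Chen: 14:15–14:30, 16:00–16:15, 16:30–17:00.
Thandi ∩ Zheng ∩ Chen ∩ Elena: 14:15–14:30, 16:45–17:00.
Windows ≥ 30 min: (none).

none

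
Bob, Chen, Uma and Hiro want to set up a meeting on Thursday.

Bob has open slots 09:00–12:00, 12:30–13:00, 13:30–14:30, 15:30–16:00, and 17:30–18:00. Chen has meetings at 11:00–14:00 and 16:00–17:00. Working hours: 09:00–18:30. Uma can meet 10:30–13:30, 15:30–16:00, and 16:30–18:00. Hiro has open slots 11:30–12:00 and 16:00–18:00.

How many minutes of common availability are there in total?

Chen free within 09:00–18:30: 09:00–11:00, 14:00–16:00, 17:00–18:30.
Bob ∩ Chen: 09:00–11:00, 14:00–14:30, 15:30–16:00, 17:30–18:00.
Bob ∩ Chen ∩ Uma: 10:30–11:00, 15:30–16:00, 17:30–18:00.
Bob ∩ Chen ∩ Uma ∩ Hiro: 17:30–18:00.
Total common minutes: 30.

30 minutes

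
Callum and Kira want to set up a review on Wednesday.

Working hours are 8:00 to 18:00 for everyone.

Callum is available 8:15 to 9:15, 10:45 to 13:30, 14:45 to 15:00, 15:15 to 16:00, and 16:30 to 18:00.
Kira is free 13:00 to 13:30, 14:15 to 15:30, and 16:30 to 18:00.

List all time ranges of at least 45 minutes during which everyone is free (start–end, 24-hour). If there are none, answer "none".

16:30–18:00

Callum ∩ Kira: 13:00–13:30, 14:45–15:00, 15:15–15:30, 16:30–18:00.
Windows ≥ 45 min: 16:30–18:00.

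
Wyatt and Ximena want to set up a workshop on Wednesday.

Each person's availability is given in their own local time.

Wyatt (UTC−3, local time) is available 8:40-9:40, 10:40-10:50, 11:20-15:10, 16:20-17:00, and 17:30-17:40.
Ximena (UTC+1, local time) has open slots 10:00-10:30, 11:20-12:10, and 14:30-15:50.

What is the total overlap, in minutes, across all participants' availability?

Wyatt → UTC: 11:40–12:40, 13:40–13:50, 14:20–18:10, 19:20–20:00, 20:30–20:40.
Ximena → UTC: 09:00–09:30, 10:20–11:10, 13:30–14:50.
Wyatt ∩ Ximena: 13:40–13:50, 14:20–14:50.
Total common minutes: 10 + 30 = 40.

40 minutes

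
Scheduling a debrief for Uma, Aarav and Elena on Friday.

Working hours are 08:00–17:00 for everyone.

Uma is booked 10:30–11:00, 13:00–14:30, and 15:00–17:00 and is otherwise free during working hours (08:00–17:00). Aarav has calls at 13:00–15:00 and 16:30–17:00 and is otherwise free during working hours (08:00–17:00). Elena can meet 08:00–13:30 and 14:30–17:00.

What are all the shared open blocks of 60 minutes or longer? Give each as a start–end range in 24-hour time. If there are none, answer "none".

08:00–10:30, 11:00–13:00

Uma free within 08:00–17:00: 08:00–10:30, 11:00–13:00, 14:30–15:00.
Aarav free within 08:00–17:00: 08:00–13:00, 15:00–16:30.
Uma ∩ Aarav: 08:00–10:30, 11:00–13:00.
Uma ∩ Aarav ∩ Elena: 08:00–10:30, 11:00–13:00.
Windows ≥ 60 min: 08:00–10:30, 11:00–13:00.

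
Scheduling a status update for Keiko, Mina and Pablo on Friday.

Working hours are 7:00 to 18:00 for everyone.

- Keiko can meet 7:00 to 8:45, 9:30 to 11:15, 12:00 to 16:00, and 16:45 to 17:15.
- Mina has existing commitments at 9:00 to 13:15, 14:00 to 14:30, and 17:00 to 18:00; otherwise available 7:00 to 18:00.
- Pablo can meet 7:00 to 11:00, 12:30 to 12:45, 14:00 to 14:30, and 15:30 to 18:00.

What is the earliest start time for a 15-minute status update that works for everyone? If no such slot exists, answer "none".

07:00

Mina free within 07:00–18:00: 07:00–09:00, 13:15–14:00, 14:30–17:00.
Keiko ∩ Mina: 07:00–08:45, 13:15–14:00, 14:30–16:00, 16:45–17:00.
Keiko ∩ Mina ∩ Pablo: 07:00–08:45, 15:30–16:00, 16:45–17:00.
Windows ≥ 15 min: 07:00–08:45, 15:30–16:00, 16:45–17:00.
Earliest such window starts at 07:00.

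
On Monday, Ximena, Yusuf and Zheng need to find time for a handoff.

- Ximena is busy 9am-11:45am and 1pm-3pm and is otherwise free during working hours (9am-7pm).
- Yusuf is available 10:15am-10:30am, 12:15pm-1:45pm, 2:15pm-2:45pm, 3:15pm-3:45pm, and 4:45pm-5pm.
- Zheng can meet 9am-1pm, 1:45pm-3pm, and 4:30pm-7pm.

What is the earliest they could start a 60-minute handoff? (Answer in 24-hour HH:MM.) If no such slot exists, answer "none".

Ximena free within 09:00–19:00: 11:45–13:00, 15:00–19:00.
Ximena ∩ Yusuf: 12:15–13:00, 15:15–15:45, 16:45–17:00.
Ximena ∩ Yusuf ∩ Zheng: 12:15–13:00, 16:45–17:00.
Windows ≥ 60 min: (none).

none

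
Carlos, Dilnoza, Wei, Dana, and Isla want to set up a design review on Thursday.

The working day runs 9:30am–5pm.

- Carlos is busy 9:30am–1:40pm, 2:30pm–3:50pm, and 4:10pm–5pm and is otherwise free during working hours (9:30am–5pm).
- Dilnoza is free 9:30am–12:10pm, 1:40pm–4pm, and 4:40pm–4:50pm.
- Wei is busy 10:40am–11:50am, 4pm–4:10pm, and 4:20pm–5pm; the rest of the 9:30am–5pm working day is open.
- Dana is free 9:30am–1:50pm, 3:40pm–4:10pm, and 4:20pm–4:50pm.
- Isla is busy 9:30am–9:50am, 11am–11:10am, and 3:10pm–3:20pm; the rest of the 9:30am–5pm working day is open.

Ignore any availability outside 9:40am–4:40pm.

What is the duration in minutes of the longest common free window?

10 minutes

Carlos free within 09:30–17:00: 13:40–14:30, 15:50–16:10.
Wei free within 09:30–17:00: 09:30–10:40, 11:50–16:00, 16:10–16:20.
Isla free within 09:30–17:00: 09:50–11:00, 11:10–15:10, 15:20–17:00.
Carlos ∩ Dilnoza: 13:40–14:30, 15:50–16:00.
Carlos ∩ Dilnoza ∩ Wei: 13:40–14:30, 15:50–16:00.
Carlos ∩ Dilnoza ∩ Wei ∩ Dana: 13:40–13:50, 15:50–16:00.
Carlos ∩ Dilnoza ∩ Wei ∩ Dana ∩ Isla: 13:40–13:50, 15:50–16:00.
Restricted to 09:40–16:40: 13:40–13:50, 15:50–16:00.
Common window lengths: 10, 10 min; longest is 10.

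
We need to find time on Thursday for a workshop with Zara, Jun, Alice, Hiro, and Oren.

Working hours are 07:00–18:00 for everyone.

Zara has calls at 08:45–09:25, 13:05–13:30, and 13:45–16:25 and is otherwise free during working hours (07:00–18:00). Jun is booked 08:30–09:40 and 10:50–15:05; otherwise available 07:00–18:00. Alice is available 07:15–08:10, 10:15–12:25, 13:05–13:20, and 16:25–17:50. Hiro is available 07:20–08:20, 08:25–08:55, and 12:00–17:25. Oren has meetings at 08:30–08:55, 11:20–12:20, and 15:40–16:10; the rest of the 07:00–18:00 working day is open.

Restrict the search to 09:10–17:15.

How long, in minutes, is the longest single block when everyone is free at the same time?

Zara free within 07:00–18:00: 07:00–08:45, 09:25–13:05, 13:30–13:45, 16:25–18:00.
Jun free within 07:00–18:00: 07:00–08:30, 09:40–10:50, 15:05–18:00.
Oren free within 07:00–18:00: 07:00–08:30, 08:55–11:20, 12:20–15:40, 16:10–18:00.
Zara ∩ Jun: 07:00–08:30, 09:40–10:50, 16:25–18:00.
Zara ∩ Jun ∩ Alice: 07:15–08:10, 10:15–10:50, 16:25–17:50.
Zara ∩ Jun ∩ Alice ∩ Hiro: 07:20–08:10, 16:25–17:25.
Zara ∩ Jun ∩ Alice ∩ Hiro ∩ Oren: 07:20–08:10, 16:25–17:25.
Restricted to 09:10–17:15: 16:25–17:15.
Single common window of 50 minutes.

50 minutes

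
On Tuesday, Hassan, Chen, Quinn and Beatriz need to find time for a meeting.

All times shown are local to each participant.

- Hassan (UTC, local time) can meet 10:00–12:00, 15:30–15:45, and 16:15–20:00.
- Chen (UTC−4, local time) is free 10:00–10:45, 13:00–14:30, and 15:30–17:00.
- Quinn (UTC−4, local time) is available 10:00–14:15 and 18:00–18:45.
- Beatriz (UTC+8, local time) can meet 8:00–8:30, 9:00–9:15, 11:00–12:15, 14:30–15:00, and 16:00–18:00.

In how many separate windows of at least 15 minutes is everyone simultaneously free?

0

Hassan → UTC: 10:00–12:00, 15:30–15:45, 16:15–20:00.
Chen → UTC: 14:00–14:45, 17:00–18:30, 19:30–21:00.
Quinn → UTC: 14:00–18:15, 22:00–22:45.
Beatriz → UTC: 00:00–00:30, 01:00–01:15, 03:00–04:15, 06:30–07:00, 08:00–10:00.
Hassan ∩ Chen: 17:00–18:30, 19:30–20:00.
Hassan ∩ Chen ∩ Quinn: 17:00–18:15.
Hassan ∩ Chen ∩ Quinn ∩ Beatriz: (none).
Windows ≥ 15 min: (none).
That's 0 windows.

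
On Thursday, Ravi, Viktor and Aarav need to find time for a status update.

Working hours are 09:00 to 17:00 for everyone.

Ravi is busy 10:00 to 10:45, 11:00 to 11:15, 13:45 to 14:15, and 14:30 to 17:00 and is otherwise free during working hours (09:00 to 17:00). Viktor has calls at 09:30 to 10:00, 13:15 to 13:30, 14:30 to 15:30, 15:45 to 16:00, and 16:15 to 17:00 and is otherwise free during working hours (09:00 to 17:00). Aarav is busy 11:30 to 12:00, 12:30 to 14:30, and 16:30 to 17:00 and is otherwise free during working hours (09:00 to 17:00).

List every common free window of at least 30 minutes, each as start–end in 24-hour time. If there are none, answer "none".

Ravi free within 09:00–17:00: 09:00–10:00, 10:45–11:00, 11:15–13:45, 14:15–14:30.
Viktor free within 09:00–17:00: 09:00–09:30, 10:00–13:15, 13:30–14:30, 15:30–15:45, 16:00–16:15.
Aarav free within 09:00–17:00: 09:00–11:30, 12:00–12:30, 14:30–16:30.
Ravi ∩ Viktor: 09:00–09:30, 10:45–11:00, 11:15–13:15, 13:30–13:45, 14:15–14:30.
Ravi ∩ Viktor ∩ Aarav: 09:00–09:30, 10:45–11:00, 11:15–11:30, 12:00–12:30.
Windows ≥ 30 min: 09:00–09:30, 12:00–12:30.

09:00–09:30, 12:00–12:30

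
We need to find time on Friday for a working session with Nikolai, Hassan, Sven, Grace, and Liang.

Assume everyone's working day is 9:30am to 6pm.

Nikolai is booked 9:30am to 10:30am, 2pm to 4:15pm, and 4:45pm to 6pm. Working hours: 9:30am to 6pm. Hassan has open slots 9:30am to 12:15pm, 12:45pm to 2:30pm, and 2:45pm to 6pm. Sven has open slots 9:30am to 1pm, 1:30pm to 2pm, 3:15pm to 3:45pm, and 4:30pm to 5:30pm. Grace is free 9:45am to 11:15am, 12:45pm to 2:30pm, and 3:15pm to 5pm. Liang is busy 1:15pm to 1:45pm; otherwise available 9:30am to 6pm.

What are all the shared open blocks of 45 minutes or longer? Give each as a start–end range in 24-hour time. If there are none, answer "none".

10:30–11:15

Nikolai free within 09:30–18:00: 10:30–14:00, 16:15–16:45.
Liang free within 09:30–18:00: 09:30–13:15, 13:45–18:00.
Nikolai ∩ Hassan: 10:30–12:15, 12:45–14:00, 16:15–16:45.
Nikolai ∩ Hassan ∩ Sven: 10:30–12:15, 12:45–13:00, 13:30–14:00, 16:30–16:45.
Nikolai ∩ Hassan ∩ Sven ∩ Grace: 10:30–11:15, 12:45–13:00, 13:30–14:00, 16:30–16:45.
Nikolai ∩ Hassan ∩ Sven ∩ Grace ∩ Liang: 10:30–11:15, 12:45–13:00, 13:45–14:00, 16:30–16:45.
Windows ≥ 45 min: 10:30–11:15.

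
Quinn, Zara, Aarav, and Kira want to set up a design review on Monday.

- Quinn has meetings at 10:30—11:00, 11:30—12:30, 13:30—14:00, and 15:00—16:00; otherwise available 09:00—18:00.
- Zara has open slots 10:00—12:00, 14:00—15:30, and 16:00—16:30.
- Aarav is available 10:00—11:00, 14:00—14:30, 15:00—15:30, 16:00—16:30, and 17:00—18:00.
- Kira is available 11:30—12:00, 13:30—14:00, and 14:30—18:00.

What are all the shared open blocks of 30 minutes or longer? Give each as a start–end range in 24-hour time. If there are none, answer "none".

Quinn free within 09:00–18:00: 09:00–10:30, 11:00–11:30, 12:30–13:30, 14:00–15:00, 16:00–18:00.
Quinn ∩ Zara: 10:00–10:30, 11:00–11:30, 14:00–15:00, 16:00–16:30.
Quinn ∩ Zara ∩ Aarav: 10:00–10:30, 14:00–14:30, 16:00–16:30.
Quinn ∩ Zara ∩ Aarav ∩ Kira: 16:00–16:30.
Windows ≥ 30 min: 16:00–16:30.

16:00–16:30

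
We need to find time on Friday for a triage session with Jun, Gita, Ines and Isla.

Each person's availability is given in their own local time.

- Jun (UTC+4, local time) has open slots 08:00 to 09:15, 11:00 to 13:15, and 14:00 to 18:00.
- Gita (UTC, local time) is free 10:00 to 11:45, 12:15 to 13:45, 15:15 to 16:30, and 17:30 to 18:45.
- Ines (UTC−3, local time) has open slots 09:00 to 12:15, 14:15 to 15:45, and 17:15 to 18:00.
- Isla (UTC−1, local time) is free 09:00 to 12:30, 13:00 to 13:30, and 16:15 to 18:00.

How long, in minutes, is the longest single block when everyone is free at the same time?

75 minutes

Jun → UTC: 04:00–05:15, 07:00–09:15, 10:00–14:00.
Gita → UTC: 10:00–11:45, 12:15–13:45, 15:15–16:30, 17:30–18:45.
Ines → UTC: 12:00–15:15, 17:15–18:45, 20:15–21:00.
Isla → UTC: 10:00–13:30, 14:00–14:30, 17:15–19:00.
Jun ∩ Gita: 10:00–11:45, 12:15–13:45.
Jun ∩ Gita ∩ Ines: 12:15–13:45.
Jun ∩ Gita ∩ Ines ∩ Isla: 12:15–13:30.
Single common window of 75 minutes.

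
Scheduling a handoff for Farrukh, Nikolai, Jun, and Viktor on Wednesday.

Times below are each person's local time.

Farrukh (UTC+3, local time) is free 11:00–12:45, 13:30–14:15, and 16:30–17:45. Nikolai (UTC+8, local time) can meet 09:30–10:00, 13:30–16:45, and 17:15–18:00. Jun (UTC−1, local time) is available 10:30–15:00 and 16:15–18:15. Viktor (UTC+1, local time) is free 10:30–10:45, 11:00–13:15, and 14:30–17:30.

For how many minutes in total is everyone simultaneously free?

Farrukh → UTC: 08:00–09:45, 10:30–11:15, 13:30–14:45.
Nikolai → UTC: 01:30–02:00, 05:30–08:45, 09:15–10:00.
Jun → UTC: 11:30–16:00, 17:15–19:15.
Viktor → UTC: 09:30–09:45, 10:00–12:15, 13:30–16:30.
Farrukh ∩ Nikolai: 08:00–08:45, 09:15–09:45.
Farrukh ∩ Nikolai ∩ Jun: (none).
Farrukh ∩ Nikolai ∩ Jun ∩ Viktor: (none).
Total common minutes: 0.

0 minutes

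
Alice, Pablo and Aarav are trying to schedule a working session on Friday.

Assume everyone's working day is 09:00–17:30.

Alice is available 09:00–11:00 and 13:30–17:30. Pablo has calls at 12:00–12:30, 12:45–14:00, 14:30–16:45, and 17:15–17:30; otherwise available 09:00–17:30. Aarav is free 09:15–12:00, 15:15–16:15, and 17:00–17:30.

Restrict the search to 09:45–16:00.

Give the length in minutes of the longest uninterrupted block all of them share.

Pablo free within 09:00–17:30: 09:00–12:00, 12:30–12:45, 14:00–14:30, 16:45–17:15.
Alice ∩ Pablo: 09:00–11:00, 14:00–14:30, 16:45–17:15.
Alice ∩ Pablo ∩ Aarav: 09:15–11:00, 17:00–17:15.
Restricted to 09:45–16:00: 09:45–11:00.
Single common window of 75 minutes.

75 minutes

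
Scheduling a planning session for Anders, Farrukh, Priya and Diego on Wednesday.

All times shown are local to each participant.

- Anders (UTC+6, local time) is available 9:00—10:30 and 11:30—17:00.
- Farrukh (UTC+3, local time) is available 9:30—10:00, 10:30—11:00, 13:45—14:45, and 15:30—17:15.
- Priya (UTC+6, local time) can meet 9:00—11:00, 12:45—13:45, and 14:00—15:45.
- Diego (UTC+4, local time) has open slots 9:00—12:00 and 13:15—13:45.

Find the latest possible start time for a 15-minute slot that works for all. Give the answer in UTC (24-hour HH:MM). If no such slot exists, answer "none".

07:30

Anders → UTC: 03:00–04:30, 05:30–11:00.
Farrukh → UTC: 06:30–07:00, 07:30–08:00, 10:45–11:45, 12:30–14:15.
Priya → UTC: 03:00–05:00, 06:45–07:45, 08:00–09:45.
Diego → UTC: 05:00–08:00, 09:15–09:45.
Anders ∩ Farrukh: 06:30–07:00, 07:30–08:00, 10:45–11:00.
Anders ∩ Farrukh ∩ Priya: 06:45–07:00, 07:30–07:45.
Anders ∩ Farrukh ∩ Priya ∩ Diego: 06:45–07:00, 07:30–07:45.
Windows ≥ 15 min: 06:45–07:00, 07:30–07:45.
Latest start in the last window 07:30–07:45 is 07:45 − 15 min = 07:30.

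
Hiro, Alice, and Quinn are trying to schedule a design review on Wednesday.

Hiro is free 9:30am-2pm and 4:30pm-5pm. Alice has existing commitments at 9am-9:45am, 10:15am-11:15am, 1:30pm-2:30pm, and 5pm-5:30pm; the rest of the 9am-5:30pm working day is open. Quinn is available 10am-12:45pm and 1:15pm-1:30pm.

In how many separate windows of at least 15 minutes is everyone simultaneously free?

Alice free within 09:00–17:30: 09:45–10:15, 11:15–13:30, 14:30–17:00.
Hiro ∩ Alice: 09:45–10:15, 11:15–13:30, 16:30–17:00.
Hiro ∩ Alice ∩ Quinn: 10:00–10:15, 11:15–12:45, 13:15–13:30.
Windows ≥ 15 min: 10:00–10:15, 11:15–12:45, 13:15–13:30.
That's 3 windows.

3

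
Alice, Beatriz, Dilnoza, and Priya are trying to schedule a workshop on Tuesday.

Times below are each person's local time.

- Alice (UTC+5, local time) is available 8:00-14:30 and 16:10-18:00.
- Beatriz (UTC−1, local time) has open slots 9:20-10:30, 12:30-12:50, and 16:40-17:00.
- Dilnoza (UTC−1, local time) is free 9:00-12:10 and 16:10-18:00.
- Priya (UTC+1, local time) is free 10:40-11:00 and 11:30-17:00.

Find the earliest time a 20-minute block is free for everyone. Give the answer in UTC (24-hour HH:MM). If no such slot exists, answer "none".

Alice → UTC: 03:00–09:30, 11:10–13:00.
Beatriz → UTC: 10:20–11:30, 13:30–13:50, 17:40–18:00.
Dilnoza → UTC: 10:00–13:10, 17:10–19:00.
Priya → UTC: 09:40–10:00, 10:30–16:00.
Alice ∩ Beatriz: 11:10–11:30.
Alice ∩ Beatriz ∩ Dilnoza: 11:10–11:30.
Alice ∩ Beatriz ∩ Dilnoza ∩ Priya: 11:10–11:30.
Windows ≥ 20 min: 11:10–11:30.
Earliest such window starts at 11:10.

11:10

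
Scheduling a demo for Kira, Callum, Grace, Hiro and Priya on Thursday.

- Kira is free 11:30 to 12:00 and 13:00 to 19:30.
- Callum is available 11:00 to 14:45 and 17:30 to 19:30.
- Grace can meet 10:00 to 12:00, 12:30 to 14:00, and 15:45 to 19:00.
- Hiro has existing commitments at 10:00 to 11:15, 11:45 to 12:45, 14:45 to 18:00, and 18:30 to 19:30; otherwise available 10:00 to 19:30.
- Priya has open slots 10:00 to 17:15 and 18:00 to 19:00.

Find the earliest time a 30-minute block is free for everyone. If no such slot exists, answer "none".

Hiro free within 10:00–19:30: 11:15–11:45, 12:45–14:45, 18:00–18:30.
Kira ∩ Callum: 11:30–12:00, 13:00–14:45, 17:30–19:30.
Kira ∩ Callum ∩ Grace: 11:30–12:00, 13:00–14:00, 17:30–19:00.
Kira ∩ Callum ∩ Grace ∩ Hiro: 11:30–11:45, 13:00–14:00, 18:00–18:30.
Kira ∩ Callum ∩ Grace ∩ Hiro ∩ Priya: 11:30–11:45, 13:00–14:00, 18:00–18:30.
Windows ≥ 30 min: 13:00–14:00, 18:00–18:30.
Earliest such window starts at 13:00.

13:00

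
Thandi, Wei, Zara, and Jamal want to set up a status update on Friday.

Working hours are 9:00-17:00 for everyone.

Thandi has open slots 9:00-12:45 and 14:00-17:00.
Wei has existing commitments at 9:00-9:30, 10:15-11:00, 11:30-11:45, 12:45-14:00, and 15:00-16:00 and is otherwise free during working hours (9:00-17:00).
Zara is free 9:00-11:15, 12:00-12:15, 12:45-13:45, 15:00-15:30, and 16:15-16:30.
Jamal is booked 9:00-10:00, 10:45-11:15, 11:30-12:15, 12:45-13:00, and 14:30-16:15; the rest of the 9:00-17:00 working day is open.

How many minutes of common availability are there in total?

30 minutes

Wei free within 09:00–17:00: 09:30–10:15, 11:00–11:30, 11:45–12:45, 14:00–15:00, 16:00–17:00.
Jamal free within 09:00–17:00: 10:00–10:45, 11:15–11:30, 12:15–12:45, 13:00–14:30, 16:15–17:00.
Thandi ∩ Wei: 09:30–10:15, 11:00–11:30, 11:45–12:45, 14:00–15:00, 16:00–17:00.
Thandi ∩ Wei ∩ Zara: 09:30–10:15, 11:00–11:15, 12:00–12:15, 16:15–16:30.
Thandi ∩ Wei ∩ Zara ∩ Jamal: 10:00–10:15, 16:15–16:30.
Total common minutes: 15 + 15 = 30.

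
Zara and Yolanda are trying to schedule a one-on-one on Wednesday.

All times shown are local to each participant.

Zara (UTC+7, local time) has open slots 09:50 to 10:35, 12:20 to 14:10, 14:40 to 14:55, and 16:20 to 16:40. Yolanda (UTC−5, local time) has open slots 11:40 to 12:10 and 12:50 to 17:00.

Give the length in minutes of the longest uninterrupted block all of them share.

Zara → UTC: 02:50–03:35, 05:20–07:10, 07:40–07:55, 09:20–09:40.
Yolanda → UTC: 16:40–17:10, 17:50–22:00.
Zara ∩ Yolanda: (none).
No common window.

0 minutes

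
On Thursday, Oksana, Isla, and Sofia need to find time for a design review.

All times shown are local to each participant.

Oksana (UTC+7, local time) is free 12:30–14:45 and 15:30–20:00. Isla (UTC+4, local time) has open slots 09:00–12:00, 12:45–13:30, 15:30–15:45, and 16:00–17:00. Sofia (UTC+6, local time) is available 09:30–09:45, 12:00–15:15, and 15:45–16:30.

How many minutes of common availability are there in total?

Oksana → UTC: 05:30–07:45, 08:30–13:00.
Isla → UTC: 05:00–08:00, 08:45–09:30, 11:30–11:45, 12:00–13:00.
Sofia → UTC: 03:30–03:45, 06:00–09:15, 09:45–10:30.
Oksana ∩ Isla: 05:30–07:45, 08:45–09:30, 11:30–11:45, 12:00–13:00.
Oksana ∩ Isla ∩ Sofia: 06:00–07:45, 08:45–09:15.
Total common minutes: 105 + 30 = 135.

135 minutes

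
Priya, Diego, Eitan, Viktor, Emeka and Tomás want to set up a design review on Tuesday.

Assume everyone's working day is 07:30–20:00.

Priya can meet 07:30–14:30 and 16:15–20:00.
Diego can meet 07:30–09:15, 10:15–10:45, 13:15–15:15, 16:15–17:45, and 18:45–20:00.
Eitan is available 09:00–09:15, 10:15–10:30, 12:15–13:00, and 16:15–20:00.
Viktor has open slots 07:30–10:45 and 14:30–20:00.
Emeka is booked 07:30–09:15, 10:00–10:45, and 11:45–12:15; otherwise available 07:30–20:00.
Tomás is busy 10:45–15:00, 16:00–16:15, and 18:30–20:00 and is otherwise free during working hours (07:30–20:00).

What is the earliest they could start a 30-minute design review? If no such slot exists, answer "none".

Emeka free within 07:30–20:00: 09:15–10:00, 10:45–11:45, 12:15–20:00.
Tomás free within 07:30–20:00: 07:30–10:45, 15:00–16:00, 16:15–18:30.
Priya ∩ Diego: 07:30–09:15, 10:15–10:45, 13:15–14:30, 16:15–17:45, 18:45–20:00.
Priya ∩ Diego ∩ Eitan: 09:00–09:15, 10:15–10:30, 16:15–17:45, 18:45–20:00.
Priya ∩ Diego ∩ Eitan ∩ Viktor: 09:00–09:15, 10:15–10:30, 16:15–17:45, 18:45–20:00.
Priya ∩ Diego ∩ Eitan ∩ Viktor ∩ Emeka: 16:15–17:45, 18:45–20:00.
Priya ∩ Diego ∩ Eitan ∩ Viktor ∩ Emeka ∩ Tomás: 16:15–17:45.
Windows ≥ 30 min: 16:15–17:45.
Earliest such window starts at 16:15.

16:15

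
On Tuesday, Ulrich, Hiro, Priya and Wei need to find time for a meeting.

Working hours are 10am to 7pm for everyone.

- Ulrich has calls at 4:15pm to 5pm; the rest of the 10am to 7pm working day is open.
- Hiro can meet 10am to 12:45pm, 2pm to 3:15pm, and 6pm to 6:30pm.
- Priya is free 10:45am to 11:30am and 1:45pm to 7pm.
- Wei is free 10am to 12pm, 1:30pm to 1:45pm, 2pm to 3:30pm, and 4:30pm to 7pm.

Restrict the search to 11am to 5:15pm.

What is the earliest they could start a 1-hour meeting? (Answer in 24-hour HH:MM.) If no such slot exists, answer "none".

Ulrich free within 10:00–19:00: 10:00–16:15, 17:00–19:00.
Ulrich ∩ Hiro: 10:00–12:45, 14:00–15:15, 18:00–18:30.
Ulrich ∩ Hiro ∩ Priya: 10:45–11:30, 14:00–15:15, 18:00–18:30.
Ulrich ∩ Hiro ∩ Priya ∩ Wei: 10:45–11:30, 14:00–15:15, 18:00–18:30.
Restricted to 11:00–17:15: 11:00–11:30, 14:00–15:15.
Windows ≥ 60 min: 14:00–15:15.
Earliest such window starts at 14:00.

14:00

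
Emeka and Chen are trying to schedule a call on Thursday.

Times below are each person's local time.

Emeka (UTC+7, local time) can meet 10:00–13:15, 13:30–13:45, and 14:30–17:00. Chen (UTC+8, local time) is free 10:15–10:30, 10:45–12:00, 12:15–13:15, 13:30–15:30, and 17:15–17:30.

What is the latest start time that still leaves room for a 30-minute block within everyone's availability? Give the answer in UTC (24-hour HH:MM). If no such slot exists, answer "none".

05:45

Emeka → UTC: 03:00–06:15, 06:30–06:45, 07:30–10:00.
Chen → UTC: 02:15–02:30, 02:45–04:00, 04:15–05:15, 05:30–07:30, 09:15–09:30.
Emeka ∩ Chen: 03:00–04:00, 04:15–05:15, 05:30–06:15, 06:30–06:45, 09:15–09:30.
Windows ≥ 30 min: 03:00–04:00, 04:15–05:15, 05:30–06:15.
Latest start in the last window 05:30–06:15 is 06:15 − 30 min = 05:45.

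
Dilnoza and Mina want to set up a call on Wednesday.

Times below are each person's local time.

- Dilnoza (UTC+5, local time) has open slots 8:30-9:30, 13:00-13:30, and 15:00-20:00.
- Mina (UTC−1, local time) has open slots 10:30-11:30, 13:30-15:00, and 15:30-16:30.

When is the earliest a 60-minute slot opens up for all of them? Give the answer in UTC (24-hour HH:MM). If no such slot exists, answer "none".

11:30

Dilnoza → UTC: 03:30–04:30, 08:00–08:30, 10:00–15:00.
Mina → UTC: 11:30–12:30, 14:30–16:00, 16:30–17:30.
Dilnoza ∩ Mina: 11:30–12:30, 14:30–15:00.
Windows ≥ 60 min: 11:30–12:30.
Earliest such window starts at 11:30.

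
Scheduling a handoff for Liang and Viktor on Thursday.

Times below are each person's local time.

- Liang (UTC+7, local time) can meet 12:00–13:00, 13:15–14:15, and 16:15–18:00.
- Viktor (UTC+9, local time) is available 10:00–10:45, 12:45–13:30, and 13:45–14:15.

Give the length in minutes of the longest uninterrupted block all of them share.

15 minutes

Liang → UTC: 05:00–06:00, 06:15–07:15, 09:15–11:00.
Viktor → UTC: 01:00–01:45, 03:45–04:30, 04:45–05:15.
Liang ∩ Viktor: 05:00–05:15.
Single common window of 15 minutes.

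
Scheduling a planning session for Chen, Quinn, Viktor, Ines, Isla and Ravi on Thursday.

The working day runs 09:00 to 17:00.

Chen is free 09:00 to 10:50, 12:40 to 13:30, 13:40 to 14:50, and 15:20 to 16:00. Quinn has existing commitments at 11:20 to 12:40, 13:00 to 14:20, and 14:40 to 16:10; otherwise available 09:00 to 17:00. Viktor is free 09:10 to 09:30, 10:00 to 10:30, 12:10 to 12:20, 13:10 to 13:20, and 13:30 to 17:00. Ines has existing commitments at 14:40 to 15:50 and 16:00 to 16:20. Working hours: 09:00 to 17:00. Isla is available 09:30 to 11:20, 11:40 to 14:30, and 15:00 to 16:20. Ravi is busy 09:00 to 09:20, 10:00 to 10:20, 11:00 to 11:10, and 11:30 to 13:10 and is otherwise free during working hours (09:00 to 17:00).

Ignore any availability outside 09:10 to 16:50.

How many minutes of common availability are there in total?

Quinn free within 09:00–17:00: 09:00–11:20, 12:40–13:00, 14:20–14:40, 16:10–17:00.
Ines free within 09:00–17:00: 09:00–14:40, 15:50–16:00, 16:20–17:00.
Ravi free within 09:00–17:00: 09:20–10:00, 10:20–11:00, 11:10–11:30, 13:10–17:00.
Chen ∩ Quinn: 09:00–10:50, 12:40–13:00, 14:20–14:40.
Chen ∩ Quinn ∩ Viktor: 09:10–09:30, 10:00–10:30, 14:20–14:40.
Chen ∩ Quinn ∩ Viktor ∩ Ines: 09:10–09:30, 10:00–10:30, 14:20–14:40.
Chen ∩ Quinn ∩ Viktor ∩ Ines ∩ Isla: 10:00–10:30, 14:20–14:30.
Chen ∩ Quinn ∩ Viktor ∩ Ines ∩ Isla ∩ Ravi: 10:20–10:30, 14:20–14:30.
Restricted to 09:10–16:50: 10:20–10:30, 14:20–14:30.
Total common minutes: 10 + 10 = 20.

20 minutes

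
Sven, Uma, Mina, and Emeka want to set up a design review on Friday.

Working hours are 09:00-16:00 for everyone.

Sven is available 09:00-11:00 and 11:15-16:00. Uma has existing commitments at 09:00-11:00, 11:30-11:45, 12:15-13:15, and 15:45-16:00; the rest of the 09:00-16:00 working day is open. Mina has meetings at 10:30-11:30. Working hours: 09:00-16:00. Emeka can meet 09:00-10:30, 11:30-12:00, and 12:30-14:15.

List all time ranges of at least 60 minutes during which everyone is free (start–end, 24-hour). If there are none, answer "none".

13:15–14:15

Uma free within 09:00–16:00: 11:00–11:30, 11:45–12:15, 13:15–15:45.
Mina free within 09:00–16:00: 09:00–10:30, 11:30–16:00.
Sven ∩ Uma: 11:15–11:30, 11:45–12:15, 13:15–15:45.
Sven ∩ Uma ∩ Mina: 11:45–12:15, 13:15–15:45.
Sven ∩ Uma ∩ Mina ∩ Emeka: 11:45–12:00, 13:15–14:15.
Windows ≥ 60 min: 13:15–14:15.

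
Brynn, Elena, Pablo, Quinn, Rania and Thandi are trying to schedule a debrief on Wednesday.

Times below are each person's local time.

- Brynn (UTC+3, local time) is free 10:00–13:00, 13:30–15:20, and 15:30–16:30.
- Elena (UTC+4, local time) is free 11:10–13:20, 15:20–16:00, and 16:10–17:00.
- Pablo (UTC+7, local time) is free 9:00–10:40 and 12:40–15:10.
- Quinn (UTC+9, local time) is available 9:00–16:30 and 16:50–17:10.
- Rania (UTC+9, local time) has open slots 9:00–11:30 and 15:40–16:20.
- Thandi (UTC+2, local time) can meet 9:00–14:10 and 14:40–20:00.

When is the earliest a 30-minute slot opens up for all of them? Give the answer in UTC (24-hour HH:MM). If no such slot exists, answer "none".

Brynn → UTC: 07:00–10:00, 10:30–12:20, 12:30–13:30.
Elena → UTC: 07:10–09:20, 11:20–12:00, 12:10–13:00.
Pablo → UTC: 02:00–03:40, 05:40–08:10.
Quinn → UTC: 00:00–07:30, 07:50–08:10.
Rania → UTC: 00:00–02:30, 06:40–07:20.
Thandi → UTC: 07:00–12:10, 12:40–18:00.
Brynn ∩ Elena: 07:10–09:20, 11:20–12:00, 12:10–12:20, 12:30–13:00.
Brynn ∩ Elena ∩ Pablo: 07:10–08:10.
Brynn ∩ Elena ∩ Pablo ∩ Quinn: 07:10–07:30, 07:50–08:10.
Brynn ∩ Elena ∩ Pablo ∩ Quinn ∩ Rania: 07:10–07:20.
Brynn ∩ Elena ∩ Pablo ∩ Quinn ∩ Rania ∩ Thandi: 07:10–07:20.
Windows ≥ 30 min: (none).

none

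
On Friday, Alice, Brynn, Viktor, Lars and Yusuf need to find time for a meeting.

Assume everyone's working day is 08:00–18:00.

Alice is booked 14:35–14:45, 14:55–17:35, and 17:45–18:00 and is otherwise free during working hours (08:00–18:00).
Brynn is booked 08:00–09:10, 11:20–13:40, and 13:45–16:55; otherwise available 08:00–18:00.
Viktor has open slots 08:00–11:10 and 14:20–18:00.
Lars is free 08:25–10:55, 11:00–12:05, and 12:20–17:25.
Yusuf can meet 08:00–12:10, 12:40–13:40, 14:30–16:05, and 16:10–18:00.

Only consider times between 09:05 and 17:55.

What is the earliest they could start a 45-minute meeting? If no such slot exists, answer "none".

09:10

Alice free within 08:00–18:00: 08:00–14:35, 14:45–14:55, 17:35–17:45.
Brynn free within 08:00–18:00: 09:10–11:20, 13:40–13:45, 16:55–18:00.
Alice ∩ Brynn: 09:10–11:20, 13:40–13:45, 17:35–17:45.
Alice ∩ Brynn ∩ Viktor: 09:10–11:10, 17:35–17:45.
Alice ∩ Brynn ∩ Viktor ∩ Lars: 09:10–10:55, 11:00–11:10.
Alice ∩ Brynn ∩ Viktor ∩ Lars ∩ Yusuf: 09:10–10:55, 11:00–11:10.
Restricted to 09:05–17:55: 09:10–10:55, 11:00–11:10.
Windows ≥ 45 min: 09:10–10:55.
Earliest such window starts at 09:10.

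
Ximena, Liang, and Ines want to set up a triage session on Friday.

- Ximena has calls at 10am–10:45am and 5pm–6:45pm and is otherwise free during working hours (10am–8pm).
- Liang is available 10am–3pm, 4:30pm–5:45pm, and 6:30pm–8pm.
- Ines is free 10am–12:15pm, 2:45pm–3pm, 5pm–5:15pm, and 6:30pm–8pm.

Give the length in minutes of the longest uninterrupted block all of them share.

90 minutes

Ximena free within 10:00–20:00: 10:45–17:00, 18:45–20:00.
Ximena ∩ Liang: 10:45–15:00, 16:30–17:00, 18:45–20:00.
Ximena ∩ Liang ∩ Ines: 10:45–12:15, 14:45–15:00, 18:45–20:00.
Common window lengths: 90, 15, 75 min; longest is 90.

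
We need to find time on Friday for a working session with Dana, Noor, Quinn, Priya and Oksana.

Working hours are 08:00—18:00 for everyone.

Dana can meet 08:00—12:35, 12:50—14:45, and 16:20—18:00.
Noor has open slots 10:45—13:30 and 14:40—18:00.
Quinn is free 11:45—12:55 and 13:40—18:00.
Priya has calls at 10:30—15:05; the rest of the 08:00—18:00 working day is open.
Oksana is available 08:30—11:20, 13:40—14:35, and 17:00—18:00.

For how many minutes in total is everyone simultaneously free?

Priya free within 08:00–18:00: 08:00–10:30, 15:05–18:00.
Dana ∩ Noor: 10:45–12:35, 12:50–13:30, 14:40–14:45, 16:20–18:00.
Dana ∩ Noor ∩ Quinn: 11:45–12:35, 12:50–12:55, 14:40–14:45, 16:20–18:00.
Dana ∩ Noor ∩ Quinn ∩ Priya: 16:20–18:00.
Dana ∩ Noor ∩ Quinn ∩ Priya ∩ Oksana: 17:00–18:00.
Total common minutes: 60.

60 minutes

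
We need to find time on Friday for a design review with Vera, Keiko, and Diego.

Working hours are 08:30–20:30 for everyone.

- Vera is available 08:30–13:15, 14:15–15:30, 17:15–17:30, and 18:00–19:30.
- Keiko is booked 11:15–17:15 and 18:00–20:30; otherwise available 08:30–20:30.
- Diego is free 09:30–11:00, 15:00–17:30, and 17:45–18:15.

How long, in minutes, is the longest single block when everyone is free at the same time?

90 minutes

Keiko free within 08:30–20:30: 08:30–11:15, 17:15–18:00.
Vera ∩ Keiko: 08:30–11:15, 17:15–17:30.
Vera ∩ Keiko ∩ Diego: 09:30–11:00, 17:15–17:30.
Common window lengths: 90, 15 min; longest is 90.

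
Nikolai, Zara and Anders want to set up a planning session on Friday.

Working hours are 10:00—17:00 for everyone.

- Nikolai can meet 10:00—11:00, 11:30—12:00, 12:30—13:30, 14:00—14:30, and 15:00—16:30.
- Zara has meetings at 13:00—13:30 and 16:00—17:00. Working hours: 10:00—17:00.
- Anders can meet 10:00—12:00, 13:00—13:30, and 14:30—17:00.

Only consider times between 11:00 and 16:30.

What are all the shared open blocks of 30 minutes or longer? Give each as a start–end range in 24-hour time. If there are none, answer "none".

11:30–12:00, 15:00–16:00

Zara free within 10:00–17:00: 10:00–13:00, 13:30–16:00.
Nikolai ∩ Zara: 10:00–11:00, 11:30–12:00, 12:30–13:00, 14:00–14:30, 15:00–16:00.
Nikolai ∩ Zara ∩ Anders: 10:00–11:00, 11:30–12:00, 15:00–16:00.
Restricted to 11:00–16:30: 11:30–12:00, 15:00–16:00.
Windows ≥ 30 min: 11:30–12:00, 15:00–16:00.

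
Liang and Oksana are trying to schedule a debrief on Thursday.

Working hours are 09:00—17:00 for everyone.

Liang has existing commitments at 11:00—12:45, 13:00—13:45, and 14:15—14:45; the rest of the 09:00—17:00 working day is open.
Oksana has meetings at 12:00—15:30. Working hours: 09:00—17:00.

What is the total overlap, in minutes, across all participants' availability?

210 minutes

Liang free within 09:00–17:00: 09:00–11:00, 12:45–13:00, 13:45–14:15, 14:45–17:00.
Oksana free within 09:00–17:00: 09:00–12:00, 15:30–17:00.
Liang ∩ Oksana: 09:00–11:00, 15:30–17:00.
Total common minutes: 120 + 90 = 210.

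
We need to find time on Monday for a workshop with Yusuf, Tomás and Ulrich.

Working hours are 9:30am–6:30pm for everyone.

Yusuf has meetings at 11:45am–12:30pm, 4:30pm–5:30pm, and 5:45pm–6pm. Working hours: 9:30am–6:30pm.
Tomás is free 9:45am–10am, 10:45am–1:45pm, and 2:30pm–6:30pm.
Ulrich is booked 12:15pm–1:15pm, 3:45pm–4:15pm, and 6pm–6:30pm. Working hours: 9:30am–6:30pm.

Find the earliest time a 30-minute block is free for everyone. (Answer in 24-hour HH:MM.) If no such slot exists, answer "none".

10:45

Yusuf free within 09:30–18:30: 09:30–11:45, 12:30–16:30, 17:30–17:45, 18:00–18:30.
Ulrich free within 09:30–18:30: 09:30–12:15, 13:15–15:45, 16:15–18:00.
Yusuf ∩ Tomás: 09:45–10:00, 10:45–11:45, 12:30–13:45, 14:30–16:30, 17:30–17:45, 18:00–18:30.
Yusuf ∩ Tomás ∩ Ulrich: 09:45–10:00, 10:45–11:45, 13:15–13:45, 14:30–15:45, 16:15–16:30, 17:30–17:45.
Windows ≥ 30 min: 10:45–11:45, 13:15–13:45, 14:30–15:45.
Earliest such window starts at 10:45.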